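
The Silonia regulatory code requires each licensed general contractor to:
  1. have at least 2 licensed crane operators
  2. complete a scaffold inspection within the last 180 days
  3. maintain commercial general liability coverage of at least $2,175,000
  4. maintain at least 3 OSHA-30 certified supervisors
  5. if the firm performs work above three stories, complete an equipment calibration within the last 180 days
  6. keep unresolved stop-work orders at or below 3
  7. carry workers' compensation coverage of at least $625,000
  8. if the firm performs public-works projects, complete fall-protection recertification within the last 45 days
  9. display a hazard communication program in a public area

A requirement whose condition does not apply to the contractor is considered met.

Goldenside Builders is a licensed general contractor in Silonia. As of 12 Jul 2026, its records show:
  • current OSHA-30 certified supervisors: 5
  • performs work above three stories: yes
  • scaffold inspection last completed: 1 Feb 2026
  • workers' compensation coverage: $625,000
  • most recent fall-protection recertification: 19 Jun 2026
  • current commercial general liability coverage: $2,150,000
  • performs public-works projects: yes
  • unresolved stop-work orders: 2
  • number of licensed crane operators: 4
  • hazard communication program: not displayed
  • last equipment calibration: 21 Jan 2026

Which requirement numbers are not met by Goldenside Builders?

3, 9

1. licensed crane operators 4 ≥ 2 → met
2. scaffold inspection 161 days ago vs limit 180 → met
3. commercial general liability coverage $2,150,000 < $2,175,000 → not met
4. OSHA-30 certified supervisors 5 ≥ 3 → met
5. condition 'performs work above three stories' holds; equipment calibration 172 days ago vs limit 180 → met
6. unresolved stop-work orders 2 ≤ 3 → met
7. workers' compensation coverage $625,000 ≥ $625,000 → met
8. condition 'performs public-works projects' holds; fall-protection recertification 23 days ago vs limit 45 → met
9. hazard communication program absent → not met
Not met: 3, 9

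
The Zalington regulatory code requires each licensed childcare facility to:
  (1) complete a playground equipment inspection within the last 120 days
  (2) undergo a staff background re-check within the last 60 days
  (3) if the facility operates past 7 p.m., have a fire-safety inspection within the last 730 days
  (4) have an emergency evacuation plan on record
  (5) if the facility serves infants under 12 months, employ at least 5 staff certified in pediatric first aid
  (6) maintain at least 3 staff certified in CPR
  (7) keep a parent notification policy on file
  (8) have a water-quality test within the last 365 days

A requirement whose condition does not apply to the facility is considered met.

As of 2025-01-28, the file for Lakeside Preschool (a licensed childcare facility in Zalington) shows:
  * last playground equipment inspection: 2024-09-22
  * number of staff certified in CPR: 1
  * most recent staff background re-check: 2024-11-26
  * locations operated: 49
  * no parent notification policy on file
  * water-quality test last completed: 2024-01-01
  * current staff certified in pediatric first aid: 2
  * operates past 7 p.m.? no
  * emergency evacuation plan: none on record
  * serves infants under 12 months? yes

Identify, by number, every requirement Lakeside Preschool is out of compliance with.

1, 2, 4, 5, 6, 7, 8

1. playground equipment inspection 128 days ago vs limit 120 → not met
2. staff background re-check 63 days ago vs limit 60 → not met
3. condition 'operates past 7 p.m.' does not hold → requirement n/a → met
4. emergency evacuation plan absent → not met
5. condition 'serves infants under 12 months' holds; staff certified in pediatric first aid 2 < 5 → not met
6. staff certified in CPR 1 < 3 → not met
7. parent notification policy absent → not met
8. water-quality test 393 days ago vs limit 365 → not met
Not met: 1, 2, 4, 5, 6, 7, 8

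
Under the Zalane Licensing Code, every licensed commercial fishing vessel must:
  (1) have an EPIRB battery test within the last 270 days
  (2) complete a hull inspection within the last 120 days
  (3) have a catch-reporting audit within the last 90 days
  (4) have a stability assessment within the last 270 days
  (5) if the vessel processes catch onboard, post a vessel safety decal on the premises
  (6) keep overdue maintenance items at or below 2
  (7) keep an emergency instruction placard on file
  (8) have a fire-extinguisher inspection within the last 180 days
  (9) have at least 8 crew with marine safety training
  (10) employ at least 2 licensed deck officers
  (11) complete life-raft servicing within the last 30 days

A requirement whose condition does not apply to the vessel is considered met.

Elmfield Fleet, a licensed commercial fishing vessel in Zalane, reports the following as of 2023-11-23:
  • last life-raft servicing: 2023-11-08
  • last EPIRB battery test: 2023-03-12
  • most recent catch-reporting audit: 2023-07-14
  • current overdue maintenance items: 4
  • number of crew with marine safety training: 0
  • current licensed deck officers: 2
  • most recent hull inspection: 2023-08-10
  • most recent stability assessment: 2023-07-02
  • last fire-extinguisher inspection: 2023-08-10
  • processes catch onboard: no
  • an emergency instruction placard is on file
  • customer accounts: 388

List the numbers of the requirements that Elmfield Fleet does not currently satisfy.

1. EPIRB battery test 256 days ago vs limit 270 → met
2. hull inspection 105 days ago vs limit 120 → met
3. catch-reporting audit 132 days ago vs limit 90 → not met
4. stability assessment 144 days ago vs limit 270 → met
5. condition 'processes catch onboard' does not hold → requirement n/a → met
6. overdue maintenance items 4 > 2 → not met
7. emergency instruction placard present → met
8. fire-extinguisher inspection 105 days ago vs limit 180 → met
9. crew with marine safety training 0 < 8 → not met
10. licensed deck officers 2 ≥ 2 → met
11. life-raft servicing 15 days ago vs limit 30 → met
Not met: 3, 6, 9

3, 6, 9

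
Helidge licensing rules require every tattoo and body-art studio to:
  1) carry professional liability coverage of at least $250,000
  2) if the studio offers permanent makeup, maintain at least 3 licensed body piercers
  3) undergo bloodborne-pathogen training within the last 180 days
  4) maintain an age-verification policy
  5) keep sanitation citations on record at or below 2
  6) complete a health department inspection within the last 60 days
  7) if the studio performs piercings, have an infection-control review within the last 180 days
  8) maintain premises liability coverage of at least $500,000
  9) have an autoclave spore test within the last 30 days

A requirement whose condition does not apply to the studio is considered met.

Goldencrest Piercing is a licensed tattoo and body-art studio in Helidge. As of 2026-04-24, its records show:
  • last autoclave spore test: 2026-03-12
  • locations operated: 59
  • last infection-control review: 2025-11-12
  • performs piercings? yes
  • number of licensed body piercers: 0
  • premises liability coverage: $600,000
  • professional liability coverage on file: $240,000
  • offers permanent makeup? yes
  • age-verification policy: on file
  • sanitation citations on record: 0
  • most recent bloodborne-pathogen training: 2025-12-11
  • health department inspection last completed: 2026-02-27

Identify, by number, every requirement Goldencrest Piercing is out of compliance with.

1, 2, 9

1. professional liability coverage $240,000 < $250,000 → not met
2. condition 'offers permanent makeup' holds; licensed body piercers 0 < 3 → not met
3. bloodborne-pathogen training 134 days ago vs limit 180 → met
4. age-verification policy present → met
5. sanitation citations on record 0 ≤ 2 → met
6. health department inspection 56 days ago vs limit 60 → met
7. condition 'performs piercings' holds; infection-control review 163 days ago vs limit 180 → met
8. premises liability coverage $600,000 ≥ $500,000 → met
9. autoclave spore test 43 days ago vs limit 30 → not met
Not met: 1, 2, 9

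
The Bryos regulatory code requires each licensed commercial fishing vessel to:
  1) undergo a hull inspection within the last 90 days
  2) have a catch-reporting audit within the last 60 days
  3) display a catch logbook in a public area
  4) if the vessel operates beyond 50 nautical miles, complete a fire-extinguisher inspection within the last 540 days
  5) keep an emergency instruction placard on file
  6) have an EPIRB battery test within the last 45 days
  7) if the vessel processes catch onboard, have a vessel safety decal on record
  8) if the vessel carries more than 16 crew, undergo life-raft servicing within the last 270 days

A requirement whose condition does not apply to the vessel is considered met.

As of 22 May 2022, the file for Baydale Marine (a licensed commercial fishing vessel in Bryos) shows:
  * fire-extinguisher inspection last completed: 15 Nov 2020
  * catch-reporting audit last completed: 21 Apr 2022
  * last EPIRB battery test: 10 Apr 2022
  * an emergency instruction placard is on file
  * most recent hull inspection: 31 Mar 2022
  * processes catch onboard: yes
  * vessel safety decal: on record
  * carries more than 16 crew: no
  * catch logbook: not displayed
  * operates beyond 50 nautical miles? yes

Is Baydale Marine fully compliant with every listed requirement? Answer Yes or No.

1. hull inspection 52 days ago vs limit 90 → met
2. catch-reporting audit 31 days ago vs limit 60 → met
3. catch logbook absent → not met
4. condition 'operates beyond 50 nautical miles' holds; fire-extinguisher inspection 553 days ago vs limit 540 → not met
5. emergency instruction placard present → met
6. EPIRB battery test 42 days ago vs limit 45 → met
7. condition 'processes catch onboard' holds; vessel safety decal present → met
8. condition 'carries more than 16 crew' does not hold → requirement n/a → met
Not met: 3, 4

No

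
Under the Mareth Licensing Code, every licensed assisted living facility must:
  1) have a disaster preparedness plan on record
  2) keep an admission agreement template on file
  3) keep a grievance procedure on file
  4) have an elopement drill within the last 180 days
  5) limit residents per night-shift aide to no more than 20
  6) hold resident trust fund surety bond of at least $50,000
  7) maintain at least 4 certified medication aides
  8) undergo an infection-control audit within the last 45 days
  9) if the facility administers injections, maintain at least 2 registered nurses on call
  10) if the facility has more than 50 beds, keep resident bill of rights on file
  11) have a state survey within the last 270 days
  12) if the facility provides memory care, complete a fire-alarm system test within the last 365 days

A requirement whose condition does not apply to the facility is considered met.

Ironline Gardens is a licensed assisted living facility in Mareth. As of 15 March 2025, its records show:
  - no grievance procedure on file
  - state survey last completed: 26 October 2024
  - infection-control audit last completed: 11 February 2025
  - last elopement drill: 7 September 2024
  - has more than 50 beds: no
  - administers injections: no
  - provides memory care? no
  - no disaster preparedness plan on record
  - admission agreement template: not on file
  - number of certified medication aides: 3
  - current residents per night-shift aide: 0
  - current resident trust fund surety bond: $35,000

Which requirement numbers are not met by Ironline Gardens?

1. disaster preparedness plan absent → not met
2. admission agreement template absent → not met
3. grievance procedure absent → not met
4. elopement drill 189 days ago vs limit 180 → not met
5. residents per night-shift aide 0 ≤ 20 → met
6. resident trust fund surety bond $35,000 < $50,000 → not met
7. certified medication aides 3 < 4 → not met
8. infection-control audit 32 days ago vs limit 45 → met
9. condition 'administers injections' does not hold → requirement n/a → met
10. condition 'has more than 50 beds' does not hold → requirement n/a → met
11. state survey 140 days ago vs limit 270 → met
12. condition 'provides memory care' does not hold → requirement n/a → met
Not met: 1, 2, 3, 4, 6, 7

1, 2, 3, 4, 6, 7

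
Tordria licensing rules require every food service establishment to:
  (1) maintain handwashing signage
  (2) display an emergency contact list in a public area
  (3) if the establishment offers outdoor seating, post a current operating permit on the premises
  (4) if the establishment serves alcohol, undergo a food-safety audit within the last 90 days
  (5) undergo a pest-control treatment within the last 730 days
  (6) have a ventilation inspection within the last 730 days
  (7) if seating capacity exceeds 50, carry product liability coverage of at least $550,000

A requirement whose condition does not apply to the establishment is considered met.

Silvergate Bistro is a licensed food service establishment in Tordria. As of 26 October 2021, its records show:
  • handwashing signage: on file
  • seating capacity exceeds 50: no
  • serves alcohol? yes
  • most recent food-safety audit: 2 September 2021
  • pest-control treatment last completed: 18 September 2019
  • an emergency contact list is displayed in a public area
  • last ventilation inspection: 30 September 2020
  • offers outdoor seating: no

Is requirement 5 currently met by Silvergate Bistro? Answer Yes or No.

No

5. pest-control treatment 769 days ago vs limit 730 → not met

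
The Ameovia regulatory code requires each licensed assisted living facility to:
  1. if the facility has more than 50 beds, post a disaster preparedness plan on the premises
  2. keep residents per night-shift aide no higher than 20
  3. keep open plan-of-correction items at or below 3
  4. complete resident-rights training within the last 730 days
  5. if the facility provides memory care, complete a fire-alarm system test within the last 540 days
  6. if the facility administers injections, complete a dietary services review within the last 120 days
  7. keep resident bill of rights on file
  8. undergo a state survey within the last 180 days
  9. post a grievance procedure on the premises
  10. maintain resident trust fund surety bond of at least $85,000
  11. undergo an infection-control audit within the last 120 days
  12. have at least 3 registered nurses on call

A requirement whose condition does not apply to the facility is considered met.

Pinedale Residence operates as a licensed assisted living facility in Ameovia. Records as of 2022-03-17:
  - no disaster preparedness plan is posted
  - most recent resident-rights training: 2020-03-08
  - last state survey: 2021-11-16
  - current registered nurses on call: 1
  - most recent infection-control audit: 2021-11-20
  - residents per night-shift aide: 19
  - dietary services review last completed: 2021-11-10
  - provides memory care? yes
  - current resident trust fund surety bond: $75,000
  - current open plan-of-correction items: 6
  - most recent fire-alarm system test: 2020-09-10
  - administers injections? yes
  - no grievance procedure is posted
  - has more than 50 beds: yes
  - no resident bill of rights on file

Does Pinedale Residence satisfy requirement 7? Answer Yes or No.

7. resident bill of rights absent → not met

No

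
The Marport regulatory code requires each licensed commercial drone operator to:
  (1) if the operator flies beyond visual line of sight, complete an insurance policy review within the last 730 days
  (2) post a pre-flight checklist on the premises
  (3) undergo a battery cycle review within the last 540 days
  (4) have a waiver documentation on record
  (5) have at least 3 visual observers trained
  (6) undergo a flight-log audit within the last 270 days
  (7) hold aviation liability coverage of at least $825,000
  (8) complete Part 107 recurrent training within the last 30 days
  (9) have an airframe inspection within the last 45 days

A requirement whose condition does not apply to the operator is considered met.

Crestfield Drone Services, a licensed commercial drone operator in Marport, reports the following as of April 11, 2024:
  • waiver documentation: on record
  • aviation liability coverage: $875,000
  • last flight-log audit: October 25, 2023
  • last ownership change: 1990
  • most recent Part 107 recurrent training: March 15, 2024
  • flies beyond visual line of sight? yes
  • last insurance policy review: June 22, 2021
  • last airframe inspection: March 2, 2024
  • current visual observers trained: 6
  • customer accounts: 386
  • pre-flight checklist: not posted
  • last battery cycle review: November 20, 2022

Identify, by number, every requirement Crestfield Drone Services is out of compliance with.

1, 2

1. condition 'flies beyond visual line of sight' holds; insurance policy review 1024 days ago vs limit 730 → not met
2. pre-flight checklist absent → not met
3. battery cycle review 508 days ago vs limit 540 → met
4. waiver documentation present → met
5. visual observers trained 6 ≥ 3 → met
6. flight-log audit 169 days ago vs limit 270 → met
7. aviation liability coverage $875,000 ≥ $825,000 → met
8. Part 107 recurrent training 27 days ago vs limit 30 → met
9. airframe inspection 40 days ago vs limit 45 → met
Not met: 1, 2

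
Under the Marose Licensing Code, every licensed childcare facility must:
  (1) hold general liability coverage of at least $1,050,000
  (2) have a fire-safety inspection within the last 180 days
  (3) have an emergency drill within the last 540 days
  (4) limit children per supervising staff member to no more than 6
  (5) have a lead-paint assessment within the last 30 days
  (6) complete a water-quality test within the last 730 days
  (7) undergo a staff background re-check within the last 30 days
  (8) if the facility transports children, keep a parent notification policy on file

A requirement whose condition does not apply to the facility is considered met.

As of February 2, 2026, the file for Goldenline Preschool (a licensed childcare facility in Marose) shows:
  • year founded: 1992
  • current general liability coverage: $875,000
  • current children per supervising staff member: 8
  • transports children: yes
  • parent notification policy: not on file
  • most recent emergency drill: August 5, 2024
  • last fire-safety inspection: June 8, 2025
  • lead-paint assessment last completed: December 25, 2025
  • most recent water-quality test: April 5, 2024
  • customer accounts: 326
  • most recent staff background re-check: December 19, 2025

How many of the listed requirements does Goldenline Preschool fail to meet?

1. general liability coverage $875,000 < $1,050,000 → not met
2. fire-safety inspection 239 days ago vs limit 180 → not met
3. emergency drill 546 days ago vs limit 540 → not met
4. children per supervising staff member 8 > 6 → not met
5. lead-paint assessment 39 days ago vs limit 30 → not met
6. water-quality test 668 days ago vs limit 730 → met
7. staff background re-check 45 days ago vs limit 30 → not met
8. condition 'transports children' holds; parent notification policy absent → not met
Not met: 7 of 8

7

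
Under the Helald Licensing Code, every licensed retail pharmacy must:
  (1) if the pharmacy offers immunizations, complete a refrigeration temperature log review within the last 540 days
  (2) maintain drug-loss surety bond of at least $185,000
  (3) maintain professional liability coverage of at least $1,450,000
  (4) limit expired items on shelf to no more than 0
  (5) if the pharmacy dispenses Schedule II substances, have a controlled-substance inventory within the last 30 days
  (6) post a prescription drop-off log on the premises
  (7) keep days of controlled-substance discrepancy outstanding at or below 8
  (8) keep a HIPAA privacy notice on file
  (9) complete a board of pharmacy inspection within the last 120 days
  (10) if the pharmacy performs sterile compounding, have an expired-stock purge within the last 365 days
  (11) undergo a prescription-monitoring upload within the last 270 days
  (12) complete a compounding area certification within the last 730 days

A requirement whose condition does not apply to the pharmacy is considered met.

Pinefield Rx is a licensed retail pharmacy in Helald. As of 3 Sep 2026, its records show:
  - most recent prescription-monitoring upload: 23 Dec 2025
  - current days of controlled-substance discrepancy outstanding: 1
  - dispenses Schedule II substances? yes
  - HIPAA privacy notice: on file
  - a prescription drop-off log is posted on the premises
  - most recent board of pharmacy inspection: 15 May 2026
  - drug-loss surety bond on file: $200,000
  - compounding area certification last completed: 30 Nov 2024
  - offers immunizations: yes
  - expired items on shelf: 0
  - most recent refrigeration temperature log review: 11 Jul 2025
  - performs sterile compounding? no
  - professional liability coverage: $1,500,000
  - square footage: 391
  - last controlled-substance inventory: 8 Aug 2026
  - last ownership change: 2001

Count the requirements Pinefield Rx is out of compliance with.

0

1. condition 'offers immunizations' holds; refrigeration temperature log review 419 days ago vs limit 540 → met
2. drug-loss surety bond $200,000 ≥ $185,000 → met
3. professional liability coverage $1,500,000 ≥ $1,450,000 → met
4. expired items on shelf 0 ≤ 0 → met
5. condition 'dispenses Schedule II substances' holds; controlled-substance inventory 26 days ago vs limit 30 → met
6. prescription drop-off log present → met
7. days of controlled-substance discrepancy outstanding 1 ≤ 8 → met
8. HIPAA privacy notice present → met
9. board of pharmacy inspection 111 days ago vs limit 120 → met
10. condition 'performs sterile compounding' does not hold → requirement n/a → met
11. prescription-monitoring upload 254 days ago vs limit 270 → met
12. compounding area certification 642 days ago vs limit 730 → met
Not met: 0 of 12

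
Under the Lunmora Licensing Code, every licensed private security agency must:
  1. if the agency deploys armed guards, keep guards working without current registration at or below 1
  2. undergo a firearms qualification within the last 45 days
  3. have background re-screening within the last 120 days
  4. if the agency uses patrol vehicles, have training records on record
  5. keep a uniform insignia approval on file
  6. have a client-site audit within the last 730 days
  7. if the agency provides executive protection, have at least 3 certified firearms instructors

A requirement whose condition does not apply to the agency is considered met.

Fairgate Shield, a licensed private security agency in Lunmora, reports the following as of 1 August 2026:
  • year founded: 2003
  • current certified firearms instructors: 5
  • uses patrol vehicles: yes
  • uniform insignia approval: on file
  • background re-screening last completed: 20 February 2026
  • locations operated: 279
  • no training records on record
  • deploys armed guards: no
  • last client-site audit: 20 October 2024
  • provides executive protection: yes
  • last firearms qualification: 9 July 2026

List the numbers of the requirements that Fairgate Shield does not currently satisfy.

3, 4

1. condition 'deploys armed guards' does not hold → requirement n/a → met
2. firearms qualification 23 days ago vs limit 45 → met
3. background re-screening 162 days ago vs limit 120 → not met
4. condition 'uses patrol vehicles' holds; training records absent → not met
5. uniform insignia approval present → met
6. client-site audit 650 days ago vs limit 730 → met
7. condition 'provides executive protection' holds; certified firearms instructors 5 ≥ 3 → met
Not met: 3, 4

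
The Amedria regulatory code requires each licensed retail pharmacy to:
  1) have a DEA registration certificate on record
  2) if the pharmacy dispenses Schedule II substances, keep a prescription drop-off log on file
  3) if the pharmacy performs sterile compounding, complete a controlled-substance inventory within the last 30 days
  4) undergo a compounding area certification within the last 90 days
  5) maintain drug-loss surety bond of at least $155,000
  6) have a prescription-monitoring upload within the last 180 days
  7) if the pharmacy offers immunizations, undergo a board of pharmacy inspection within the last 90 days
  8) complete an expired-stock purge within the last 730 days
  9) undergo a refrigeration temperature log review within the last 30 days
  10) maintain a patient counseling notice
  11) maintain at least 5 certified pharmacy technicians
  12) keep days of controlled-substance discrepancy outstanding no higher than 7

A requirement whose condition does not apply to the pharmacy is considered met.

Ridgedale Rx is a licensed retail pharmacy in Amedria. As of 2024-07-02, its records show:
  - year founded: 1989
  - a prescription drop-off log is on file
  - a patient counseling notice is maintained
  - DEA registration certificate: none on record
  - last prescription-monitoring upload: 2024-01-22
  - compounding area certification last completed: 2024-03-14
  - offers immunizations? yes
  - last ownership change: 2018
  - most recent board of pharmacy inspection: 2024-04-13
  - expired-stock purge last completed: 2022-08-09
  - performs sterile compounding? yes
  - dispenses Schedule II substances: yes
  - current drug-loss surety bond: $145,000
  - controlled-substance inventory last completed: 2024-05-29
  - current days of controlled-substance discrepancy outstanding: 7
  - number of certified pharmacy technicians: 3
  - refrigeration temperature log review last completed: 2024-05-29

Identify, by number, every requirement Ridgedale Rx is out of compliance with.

1. DEA registration certificate absent → not met
2. condition 'dispenses Schedule II substances' holds; prescription drop-off log present → met
3. condition 'performs sterile compounding' holds; controlled-substance inventory 34 days ago vs limit 30 → not met
4. compounding area certification 110 days ago vs limit 90 → not met
5. drug-loss surety bond $145,000 < $155,000 → not met
6. prescription-monitoring upload 162 days ago vs limit 180 → met
7. condition 'offers immunizations' holds; board of pharmacy inspection 80 days ago vs limit 90 → met
8. expired-stock purge 693 days ago vs limit 730 → met
9. refrigeration temperature log review 34 days ago vs limit 30 → not met
10. patient counseling notice present → met
11. certified pharmacy technicians 3 < 5 → not met
12. days of controlled-substance discrepancy outstanding 7 ≤ 7 → met
Not met: 1, 3, 4, 5, 9, 11

1, 3, 4, 5, 9, 11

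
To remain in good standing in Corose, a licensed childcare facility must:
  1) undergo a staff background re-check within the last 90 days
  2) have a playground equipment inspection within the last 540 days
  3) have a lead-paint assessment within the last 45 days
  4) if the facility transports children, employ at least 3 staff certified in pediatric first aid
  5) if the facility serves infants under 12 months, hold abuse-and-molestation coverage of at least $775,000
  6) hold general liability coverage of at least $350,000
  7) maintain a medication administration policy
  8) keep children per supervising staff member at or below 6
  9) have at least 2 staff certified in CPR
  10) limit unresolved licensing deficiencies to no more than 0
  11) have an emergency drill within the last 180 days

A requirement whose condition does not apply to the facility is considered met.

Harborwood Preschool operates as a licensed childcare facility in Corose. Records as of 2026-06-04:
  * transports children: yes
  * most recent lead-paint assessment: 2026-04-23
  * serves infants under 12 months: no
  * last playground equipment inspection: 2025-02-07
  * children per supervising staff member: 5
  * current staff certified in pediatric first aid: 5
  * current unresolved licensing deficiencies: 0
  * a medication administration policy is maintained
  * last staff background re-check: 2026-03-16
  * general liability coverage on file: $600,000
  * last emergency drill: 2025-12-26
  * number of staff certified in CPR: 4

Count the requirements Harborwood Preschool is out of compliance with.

1. staff background re-check 80 days ago vs limit 90 → met
2. playground equipment inspection 482 days ago vs limit 540 → met
3. lead-paint assessment 42 days ago vs limit 45 → met
4. condition 'transports children' holds; staff certified in pediatric first aid 5 ≥ 3 → met
5. condition 'serves infants under 12 months' does not hold → requirement n/a → met
6. general liability coverage $600,000 ≥ $350,000 → met
7. medication administration policy present → met
8. children per supervising staff member 5 ≤ 6 → met
9. staff certified in CPR 4 ≥ 2 → met
10. unresolved licensing deficiencies 0 ≤ 0 → met
11. emergency drill 160 days ago vs limit 180 → met
Not met: 0 of 11

0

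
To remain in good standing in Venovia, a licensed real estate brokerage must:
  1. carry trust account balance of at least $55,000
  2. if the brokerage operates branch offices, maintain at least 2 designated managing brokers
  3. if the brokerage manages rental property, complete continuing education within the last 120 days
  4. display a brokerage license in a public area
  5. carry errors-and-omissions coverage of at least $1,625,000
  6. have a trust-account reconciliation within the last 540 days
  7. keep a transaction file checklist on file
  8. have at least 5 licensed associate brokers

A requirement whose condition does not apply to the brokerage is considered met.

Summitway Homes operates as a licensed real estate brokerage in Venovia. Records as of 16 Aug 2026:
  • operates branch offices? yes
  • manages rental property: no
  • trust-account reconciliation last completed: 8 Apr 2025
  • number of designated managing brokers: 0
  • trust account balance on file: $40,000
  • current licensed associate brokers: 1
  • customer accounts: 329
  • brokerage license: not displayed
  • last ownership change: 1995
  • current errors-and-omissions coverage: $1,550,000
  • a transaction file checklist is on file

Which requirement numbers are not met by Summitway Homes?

1, 2, 4, 5, 8

1. trust account balance $40,000 < $55,000 → not met
2. condition 'operates branch offices' holds; designated managing brokers 0 < 2 → not met
3. condition 'manages rental property' does not hold → requirement n/a → met
4. brokerage license absent → not met
5. errors-and-omissions coverage $1,550,000 < $1,625,000 → not met
6. trust-account reconciliation 495 days ago vs limit 540 → met
7. transaction file checklist present → met
8. licensed associate brokers 1 < 5 → not met
Not met: 1, 2, 4, 5, 8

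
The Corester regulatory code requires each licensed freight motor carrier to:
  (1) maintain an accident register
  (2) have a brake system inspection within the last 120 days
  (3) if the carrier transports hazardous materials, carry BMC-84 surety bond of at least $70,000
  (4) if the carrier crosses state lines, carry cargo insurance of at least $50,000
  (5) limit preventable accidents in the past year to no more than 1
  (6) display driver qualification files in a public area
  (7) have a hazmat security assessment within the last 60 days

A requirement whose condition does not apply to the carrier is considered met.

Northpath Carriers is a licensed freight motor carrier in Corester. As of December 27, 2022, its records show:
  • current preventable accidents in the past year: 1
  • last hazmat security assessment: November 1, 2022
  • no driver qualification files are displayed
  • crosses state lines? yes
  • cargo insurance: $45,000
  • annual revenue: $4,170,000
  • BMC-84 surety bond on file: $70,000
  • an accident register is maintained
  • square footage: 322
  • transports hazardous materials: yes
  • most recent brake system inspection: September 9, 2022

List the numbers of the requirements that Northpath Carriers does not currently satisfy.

4, 6

1. accident register present → met
2. brake system inspection 109 days ago vs limit 120 → met
3. condition 'transports hazardous materials' holds; BMC-84 surety bond $70,000 ≥ $70,000 → met
4. condition 'crosses state lines' holds; cargo insurance $45,000 < $50,000 → not met
5. preventable accidents in the past year 1 ≤ 1 → met
6. driver qualification files absent → not met
7. hazmat security assessment 56 days ago vs limit 60 → met
Not met: 4, 6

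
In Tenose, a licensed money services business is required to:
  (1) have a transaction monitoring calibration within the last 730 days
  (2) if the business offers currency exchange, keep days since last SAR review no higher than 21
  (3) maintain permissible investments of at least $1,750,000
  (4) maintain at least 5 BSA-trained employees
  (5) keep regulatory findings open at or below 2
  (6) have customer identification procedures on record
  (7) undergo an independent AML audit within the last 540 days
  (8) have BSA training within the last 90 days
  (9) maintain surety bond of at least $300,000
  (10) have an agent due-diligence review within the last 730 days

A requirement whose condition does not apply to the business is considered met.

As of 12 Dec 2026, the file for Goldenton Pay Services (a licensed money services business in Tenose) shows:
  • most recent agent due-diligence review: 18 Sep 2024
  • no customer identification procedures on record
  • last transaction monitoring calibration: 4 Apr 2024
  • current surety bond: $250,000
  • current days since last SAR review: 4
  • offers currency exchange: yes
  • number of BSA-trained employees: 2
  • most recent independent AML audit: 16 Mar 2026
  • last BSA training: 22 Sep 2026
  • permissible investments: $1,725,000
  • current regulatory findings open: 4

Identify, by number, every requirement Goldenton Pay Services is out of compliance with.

1. transaction monitoring calibration 982 days ago vs limit 730 → not met
2. condition 'offers currency exchange' holds; days since last SAR review 4 ≤ 21 → met
3. permissible investments $1,725,000 < $1,750,000 → not met
4. BSA-trained employees 2 < 5 → not met
5. regulatory findings open 4 > 2 → not met
6. customer identification procedures absent → not met
7. independent AML audit 271 days ago vs limit 540 → met
8. BSA training 81 days ago vs limit 90 → met
9. surety bond $250,000 < $300,000 → not met
10. agent due-diligence review 815 days ago vs limit 730 → not met
Not met: 1, 3, 4, 5, 6, 9, 10

1, 3, 4, 5, 6, 9, 10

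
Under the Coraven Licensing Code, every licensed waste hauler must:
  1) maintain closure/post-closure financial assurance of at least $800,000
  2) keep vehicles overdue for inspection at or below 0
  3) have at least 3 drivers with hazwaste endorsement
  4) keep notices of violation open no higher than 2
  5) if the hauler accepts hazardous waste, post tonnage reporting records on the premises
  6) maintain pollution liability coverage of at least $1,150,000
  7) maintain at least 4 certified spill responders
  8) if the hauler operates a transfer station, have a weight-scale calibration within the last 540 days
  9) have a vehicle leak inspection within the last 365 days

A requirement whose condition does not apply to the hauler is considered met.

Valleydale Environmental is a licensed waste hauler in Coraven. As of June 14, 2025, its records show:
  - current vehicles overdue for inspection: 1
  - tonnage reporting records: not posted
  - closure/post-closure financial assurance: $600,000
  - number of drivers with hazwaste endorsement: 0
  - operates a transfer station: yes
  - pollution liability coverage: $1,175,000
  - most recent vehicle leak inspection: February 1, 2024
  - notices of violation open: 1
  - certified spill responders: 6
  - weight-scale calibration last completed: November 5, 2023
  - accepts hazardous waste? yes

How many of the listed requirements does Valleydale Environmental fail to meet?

6

1. closure/post-closure financial assurance $600,000 < $800,000 → not met
2. vehicles overdue for inspection 1 > 0 → not met
3. drivers with hazwaste endorsement 0 < 3 → not met
4. notices of violation open 1 ≤ 2 → met
5. condition 'accepts hazardous waste' holds; tonnage reporting records absent → not met
6. pollution liability coverage $1,175,000 ≥ $1,150,000 → met
7. certified spill responders 6 ≥ 4 → met
8. condition 'operates a transfer station' holds; weight-scale calibration 587 days ago vs limit 540 → not met
9. vehicle leak inspection 499 days ago vs limit 365 → not met
Not met: 6 of 9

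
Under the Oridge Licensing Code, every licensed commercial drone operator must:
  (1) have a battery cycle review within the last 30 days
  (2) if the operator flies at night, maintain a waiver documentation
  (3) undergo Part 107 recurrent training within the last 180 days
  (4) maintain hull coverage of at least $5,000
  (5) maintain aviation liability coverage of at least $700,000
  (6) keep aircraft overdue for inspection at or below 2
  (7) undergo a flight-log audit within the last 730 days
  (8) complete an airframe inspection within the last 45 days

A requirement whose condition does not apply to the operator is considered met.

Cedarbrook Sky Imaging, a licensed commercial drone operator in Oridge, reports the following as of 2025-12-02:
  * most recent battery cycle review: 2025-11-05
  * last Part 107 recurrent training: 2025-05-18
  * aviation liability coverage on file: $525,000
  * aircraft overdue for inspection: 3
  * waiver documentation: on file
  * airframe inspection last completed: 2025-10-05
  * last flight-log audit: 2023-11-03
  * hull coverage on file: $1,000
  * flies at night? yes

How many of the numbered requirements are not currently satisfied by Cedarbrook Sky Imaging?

1. battery cycle review 27 days ago vs limit 30 → met
2. condition 'flies at night' holds; waiver documentation present → met
3. Part 107 recurrent training 198 days ago vs limit 180 → not met
4. hull coverage $1,000 < $5,000 → not met
5. aviation liability coverage $525,000 < $700,000 → not met
6. aircraft overdue for inspection 3 > 2 → not met
7. flight-log audit 760 days ago vs limit 730 → not met
8. airframe inspection 58 days ago vs limit 45 → not met
Not met: 6 of 8

6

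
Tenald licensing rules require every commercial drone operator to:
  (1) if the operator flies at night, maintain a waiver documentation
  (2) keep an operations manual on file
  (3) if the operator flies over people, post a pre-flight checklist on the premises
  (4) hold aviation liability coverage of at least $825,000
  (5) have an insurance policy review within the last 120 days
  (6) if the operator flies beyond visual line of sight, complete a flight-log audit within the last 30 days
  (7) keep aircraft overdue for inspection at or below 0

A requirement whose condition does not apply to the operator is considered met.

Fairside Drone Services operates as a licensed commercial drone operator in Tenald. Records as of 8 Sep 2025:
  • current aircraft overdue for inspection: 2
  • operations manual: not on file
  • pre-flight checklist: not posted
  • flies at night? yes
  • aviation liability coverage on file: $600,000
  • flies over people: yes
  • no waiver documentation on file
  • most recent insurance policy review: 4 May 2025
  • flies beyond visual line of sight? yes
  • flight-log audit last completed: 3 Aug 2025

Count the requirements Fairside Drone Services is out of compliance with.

7

1. condition 'flies at night' holds; waiver documentation absent → not met
2. operations manual absent → not met
3. condition 'flies over people' holds; pre-flight checklist absent → not met
4. aviation liability coverage $600,000 < $825,000 → not met
5. insurance policy review 127 days ago vs limit 120 → not met
6. condition 'flies beyond visual line of sight' holds; flight-log audit 36 days ago vs limit 30 → not met
7. aircraft overdue for inspection 2 > 0 → not met
Not met: 7 of 7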